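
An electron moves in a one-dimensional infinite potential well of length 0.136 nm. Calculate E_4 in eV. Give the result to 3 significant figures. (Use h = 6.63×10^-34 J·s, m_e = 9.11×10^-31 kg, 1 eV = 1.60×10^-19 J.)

E_4 = 326 eV

For an infinite well E_n = n²h²/(8m_eL²), so E_1 = h²/(8m_eL²) = (6.63×10^-34)²/(8·9.11×10^-31·(1.36×10^-10 m)²) = 3.261×10^-18 J.
Then E_4 = 4²·E_1 = 16·3.261×10^-18 J = 5.218×10^-17 J.
Converting, E_4 = 5.218×10^-17 J / (1.60×10^-19 J/eV) = 326 eV.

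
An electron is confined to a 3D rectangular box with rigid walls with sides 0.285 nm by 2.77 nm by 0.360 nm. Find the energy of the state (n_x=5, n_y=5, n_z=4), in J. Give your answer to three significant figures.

For a 3D rectangular well E = (h²/8m_e)·Σ n_i²/L_i² = (6.626×10^-34)²/(8·9.109×10^-31) · [5²/(0.285 nm)² + 5²/(2.77 nm)² + 4²/(0.360 nm)²].
Evaluating gives E = 2.62×10^-17 J.

E = 2.62×10^-17 J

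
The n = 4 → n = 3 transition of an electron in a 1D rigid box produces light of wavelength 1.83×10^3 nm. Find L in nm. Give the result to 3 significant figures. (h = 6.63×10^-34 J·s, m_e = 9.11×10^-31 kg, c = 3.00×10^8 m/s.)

The photon carries ΔE = hc/λ = 6.63×10^-34·3.00×10^8/1.83×10^-6 m = 1.087×10^-19 J.
Since ΔE = (4² − 3²)E_1, E_1 = 1.553×10^-20 J, and L = h/√(8m_eE_1) = 1.97×10^-9 m = 1.97 nm.

L = 1.97 nm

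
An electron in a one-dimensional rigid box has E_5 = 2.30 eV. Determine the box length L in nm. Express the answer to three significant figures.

From E_n = n²h²/(8m_eL²), L = n·h/√(8m_eE_n).
E_5 = 2.30 eV = 3.685×10^-19 J, so L = 5·6.626×10^-34/√(8·9.109×10^-31·3.685×10^-19) = 2.02×10^-9 m = 2.02 nm.

L = 2.02 nm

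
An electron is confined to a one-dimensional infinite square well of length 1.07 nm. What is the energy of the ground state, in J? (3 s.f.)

E_1 = 5.26×10^-20 J

For an infinite well E_n = n²h²/(8m_eL²), so E_1 = h²/(8m_eL²) = (6.626×10^-34)²/(8·9.109×10^-31·(1.07×10^-9 m)²) = 5.262×10^-20 J.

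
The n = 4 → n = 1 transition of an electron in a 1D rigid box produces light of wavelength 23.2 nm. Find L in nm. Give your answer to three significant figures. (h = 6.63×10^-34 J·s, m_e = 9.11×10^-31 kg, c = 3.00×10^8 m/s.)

The photon carries ΔE = hc/λ = 6.63×10^-34·3.00×10^8/2.32×10^-8 m = 8.573×10^-18 J.
Since ΔE = (4² − 1²)E_1, E_1 = 5.715×10^-19 J, and L = h/√(8m_eE_1) = 3.25×10^-10 m = 0.325 nm.

L = 0.325 nm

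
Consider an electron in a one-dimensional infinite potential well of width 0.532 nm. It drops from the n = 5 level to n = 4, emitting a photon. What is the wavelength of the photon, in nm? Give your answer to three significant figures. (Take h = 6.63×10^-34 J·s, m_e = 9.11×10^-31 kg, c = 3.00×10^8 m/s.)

E_1 = h²/(8m_eL²) = 2.131×10^-19 J, so ΔE = (5² − 4²)E_1 = 1.918×10^-18 J.
λ = hc/ΔE = (6.63×10^-34·3.00×10^8)/1.918×10^-18 = 1.04×10^-7 m = 104 nm.

λ = 104 nm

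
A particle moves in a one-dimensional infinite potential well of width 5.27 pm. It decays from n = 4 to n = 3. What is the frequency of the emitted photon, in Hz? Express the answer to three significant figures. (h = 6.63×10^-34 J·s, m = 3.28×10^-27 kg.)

E_1 = h²/(8mL²) = 6.032×10^-19 J and ΔE = (4² − 3²)E_1 = 4.222×10^-18 J.
f = ΔE/h = 4.222×10^-18/6.63×10^-34 = 6.37×10^15 Hz.

f = 6.37×10^15 Hz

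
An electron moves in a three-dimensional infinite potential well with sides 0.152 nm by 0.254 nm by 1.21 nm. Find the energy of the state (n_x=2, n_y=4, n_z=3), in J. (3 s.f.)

E = 2.57×10^-17 J

For a 3D rectangular well E = (h²/8m_e)·Σ n_i²/L_i² = (6.626×10^-34)²/(8·9.109×10^-31) · [2²/(0.152 nm)² + 4²/(0.254 nm)² + 3²/(1.21 nm)²].
Evaluating gives E = 2.57×10^-17 J.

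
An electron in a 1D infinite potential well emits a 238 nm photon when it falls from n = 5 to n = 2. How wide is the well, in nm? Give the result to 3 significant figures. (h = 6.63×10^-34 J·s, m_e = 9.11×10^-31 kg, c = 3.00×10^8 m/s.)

The photon carries ΔE = hc/λ = 6.63×10^-34·3.00×10^8/2.38×10^-7 m = 8.357×10^-19 J.
Since ΔE = (5² − 2²)E_1, E_1 = 3.980×10^-20 J, and L = h/√(8m_eE_1) = 1.23×10^-9 m = 1.23 nm.

L = 1.23 nm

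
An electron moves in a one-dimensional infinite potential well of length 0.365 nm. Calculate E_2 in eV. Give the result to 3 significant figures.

For an infinite well E_n = n²h²/(8m_eL²), so E_1 = h²/(8m_eL²) = (6.626×10^-34)²/(8·9.109×10^-31·(3.65×10^-10 m)²) = 4.522×10^-19 J.
Then E_2 = 2²·E_1 = 4·4.522×10^-19 J = 1.809×10^-18 J.
Converting, E_2 = 1.809×10^-18 J / (1.602×10^-19 J/eV) = 11.3 eV.

E_2 = 11.3 eV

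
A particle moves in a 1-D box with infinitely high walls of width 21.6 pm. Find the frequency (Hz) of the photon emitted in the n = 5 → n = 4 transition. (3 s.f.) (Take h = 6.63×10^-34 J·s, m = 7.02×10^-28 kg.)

f = 2.28×10^15 Hz

E_1 = h²/(8mL²) = 1.678×10^-19 J and ΔE = (5² − 4²)E_1 = 1.510×10^-18 J.
f = ΔE/h = 1.510×10^-18/6.63×10^-34 = 2.28×10^15 Hz.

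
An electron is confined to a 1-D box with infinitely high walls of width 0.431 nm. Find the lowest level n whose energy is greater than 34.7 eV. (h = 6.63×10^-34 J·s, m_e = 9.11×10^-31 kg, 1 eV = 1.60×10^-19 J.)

E_1 = h²/(8m_eL²) = 3.247×10^-19 J = 2.029 eV.
Need n² > 34.7/2.029 = 17.10, i.e. n > 4.135.
The smallest integer satisfying this is n = 5.

n = 5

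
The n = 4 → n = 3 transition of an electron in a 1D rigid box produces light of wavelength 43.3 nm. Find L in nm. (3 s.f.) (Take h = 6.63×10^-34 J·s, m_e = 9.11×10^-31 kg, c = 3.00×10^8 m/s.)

The photon carries ΔE = hc/λ = 6.63×10^-34·3.00×10^8/4.33×10^-8 m = 4.594×10^-18 J.
Since ΔE = (4² − 3²)E_1, E_1 = 6.563×10^-19 J, and L = h/√(8m_eE_1) = 3.03×10^-10 m = 0.303 nm.

L = 0.303 nm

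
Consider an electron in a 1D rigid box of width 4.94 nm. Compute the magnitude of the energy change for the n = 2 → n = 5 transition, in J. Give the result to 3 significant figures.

E_1 = h²/(8m_eL²) = 2.469×10^-21 J.
|ΔE| = |2² − 5²|·E_1 = 21·2.469×10^-21 J = 5.18×10^-20 J.

|ΔE| = 5.18×10^-20 J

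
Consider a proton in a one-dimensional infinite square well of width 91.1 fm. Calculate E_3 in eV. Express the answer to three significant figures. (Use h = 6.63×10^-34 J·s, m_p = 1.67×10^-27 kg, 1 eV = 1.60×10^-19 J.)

E_3 = 2.23×10^5 eV

For an infinite well E_n = n²h²/(8m_pL²), so E_1 = h²/(8m_pL²) = (6.63×10^-34)²/(8·1.67×10^-27·(9.11×10^-14 m)²) = 3.964×10^-15 J.
Then E_3 = 3²·E_1 = 9·3.964×10^-15 J = 3.568×10^-14 J.
Converting, E_3 = 3.568×10^-14 J / (1.60×10^-19 J/eV) = 2.23×10^5 eV.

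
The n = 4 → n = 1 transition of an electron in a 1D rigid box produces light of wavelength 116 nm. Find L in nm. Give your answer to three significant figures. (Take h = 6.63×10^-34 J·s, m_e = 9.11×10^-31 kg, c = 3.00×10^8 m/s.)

L = 0.726 nm

The photon carries ΔE = hc/λ = 6.63×10^-34·3.00×10^8/1.16×10^-7 m = 1.715×10^-18 J.
Since ΔE = (4² − 1²)E_1, E_1 = 1.143×10^-19 J, and L = h/√(8m_eE_1) = 7.26×10^-10 m = 0.726 nm.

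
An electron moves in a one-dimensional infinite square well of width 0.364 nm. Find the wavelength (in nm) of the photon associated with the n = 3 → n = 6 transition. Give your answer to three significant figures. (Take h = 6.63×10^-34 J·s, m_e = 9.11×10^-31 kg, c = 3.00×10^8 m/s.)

λ = 16.2 nm

E_1 = h²/(8m_eL²) = 4.552×10^-19 J, so ΔE = (6² − 3²)E_1 = 1.229×10^-17 J.
λ = hc/ΔE = (6.63×10^-34·3.00×10^8)/1.229×10^-17 = 1.62×10^-8 m = 16.2 nm.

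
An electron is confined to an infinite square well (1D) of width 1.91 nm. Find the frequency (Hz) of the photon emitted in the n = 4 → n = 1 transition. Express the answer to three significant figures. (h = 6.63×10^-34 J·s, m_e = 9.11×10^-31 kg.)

E_1 = h²/(8m_eL²) = 1.653×10^-20 J and ΔE = (4² − 1²)E_1 = 2.479×10^-19 J.
f = ΔE/h = 2.479×10^-19/6.63×10^-34 = 3.74×10^14 Hz.

f = 3.74×10^14 Hz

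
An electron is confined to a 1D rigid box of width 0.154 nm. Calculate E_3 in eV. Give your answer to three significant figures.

E_3 = 143 eV

For an infinite well E_n = n²h²/(8m_eL²), so E_1 = h²/(8m_eL²) = (6.626×10^-34)²/(8·9.109×10^-31·(1.54×10^-10 m)²) = 2.540×10^-18 J.
Then E_3 = 3²·E_1 = 9·2.540×10^-18 J = 2.286×10^-17 J.
Converting, E_3 = 2.286×10^-17 J / (1.602×10^-19 J/eV) = 143 eV.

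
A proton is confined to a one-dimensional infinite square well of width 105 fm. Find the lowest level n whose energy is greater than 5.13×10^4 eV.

E_1 = h²/(8m_pL²) = 2.975×10^-15 J = 1.857×10^4 eV.
Need n² > 5.13×10^4/1.857×10^4 = 2.763, i.e. n > 1.662.
The smallest integer satisfying this is n = 2.

n = 2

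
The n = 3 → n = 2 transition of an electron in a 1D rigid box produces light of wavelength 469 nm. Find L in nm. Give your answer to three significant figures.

The photon carries ΔE = hc/λ = 6.626×10^-34·2.998×10^8/4.69×10^-7 m = 4.236×10^-19 J.
Since ΔE = (3² − 2²)E_1, E_1 = 8.472×10^-20 J, and L = h/√(8m_eE_1) = 8.43×10^-10 m = 0.843 nm.

L = 0.843 nm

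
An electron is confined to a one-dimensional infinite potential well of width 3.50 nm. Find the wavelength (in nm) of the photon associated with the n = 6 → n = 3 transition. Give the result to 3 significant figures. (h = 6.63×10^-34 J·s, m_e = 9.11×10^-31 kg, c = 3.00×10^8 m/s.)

E_1 = h²/(8m_eL²) = 4.924×10^-21 J, so ΔE = (6² − 3²)E_1 = 1.329×10^-19 J.
λ = hc/ΔE = (6.63×10^-34·3.00×10^8)/1.329×10^-19 = 1.50×10^-6 m = 1.50×10^3 nm.

λ = 1.50×10^3 nm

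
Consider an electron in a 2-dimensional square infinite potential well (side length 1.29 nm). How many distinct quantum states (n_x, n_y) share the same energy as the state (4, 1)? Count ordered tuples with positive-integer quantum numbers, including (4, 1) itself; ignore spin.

The level has n_x² + n_y² = 17. The ordered positive-integer solutions are (1, 4), (4, 1).
That gives 2 states.

degeneracy = 2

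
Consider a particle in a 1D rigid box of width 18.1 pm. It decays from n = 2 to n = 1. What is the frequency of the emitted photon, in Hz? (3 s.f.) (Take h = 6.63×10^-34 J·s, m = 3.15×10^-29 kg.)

E_1 = h²/(8mL²) = 5.324×10^-18 J and ΔE = (2² − 1²)E_1 = 1.597×10^-17 J.
f = ΔE/h = 1.597×10^-17/6.63×10^-34 = 2.41×10^16 Hz.

f = 2.41×10^16 Hz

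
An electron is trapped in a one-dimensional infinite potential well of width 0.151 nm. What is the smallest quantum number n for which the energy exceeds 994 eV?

n = 8

E_1 = h²/(8m_eL²) = 2.642×10^-18 J = 16.49 eV.
Need n² > 994/16.49 = 60.28, i.e. n > 7.764.
The smallest integer satisfying this is n = 8.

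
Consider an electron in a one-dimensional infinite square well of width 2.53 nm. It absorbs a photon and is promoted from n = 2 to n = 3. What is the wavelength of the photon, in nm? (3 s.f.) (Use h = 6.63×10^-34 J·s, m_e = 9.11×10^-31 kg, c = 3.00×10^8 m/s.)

λ = 4.22×10^3 nm

E_1 = h²/(8m_eL²) = 9.423×10^-21 J, so ΔE = (3² − 2²)E_1 = 4.712×10^-20 J.
λ = hc/ΔE = (6.63×10^-34·3.00×10^8)/4.712×10^-20 = 4.22×10^-6 m = 4.22×10^3 nm.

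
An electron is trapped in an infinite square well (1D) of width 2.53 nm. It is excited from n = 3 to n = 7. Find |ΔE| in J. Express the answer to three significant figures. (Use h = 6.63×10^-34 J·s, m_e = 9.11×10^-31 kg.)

|ΔE| = 3.77×10^-19 J

E_1 = h²/(8m_eL²) = 9.423×10^-21 J.
|ΔE| = |3² − 7²|·E_1 = 40·9.423×10^-21 J = 3.77×10^-19 J.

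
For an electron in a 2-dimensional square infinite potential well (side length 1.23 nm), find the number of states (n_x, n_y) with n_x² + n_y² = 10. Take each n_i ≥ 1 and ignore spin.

degeneracy = 2

The level has n_x² + n_y² = 10. The ordered positive-integer solutions are (1, 3), (3, 1).
That gives 2 states.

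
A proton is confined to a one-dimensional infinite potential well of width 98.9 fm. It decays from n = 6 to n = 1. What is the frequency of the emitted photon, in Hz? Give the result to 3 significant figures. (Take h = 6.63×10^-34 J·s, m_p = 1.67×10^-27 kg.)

E_1 = h²/(8m_pL²) = 3.364×10^-15 J and ΔE = (6² − 1²)E_1 = 1.177×10^-13 J.
f = ΔE/h = 1.177×10^-13/6.63×10^-34 = 1.78×10^20 Hz.

f = 1.78×10^20 Hz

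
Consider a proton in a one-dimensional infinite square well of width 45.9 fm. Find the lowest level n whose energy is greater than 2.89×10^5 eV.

n = 2

E_1 = h²/(8m_pL²) = 1.557×10^-14 J = 9.719×10^4 eV.
Need n² > 2.89×10^5/9.719×10^4 = 2.974, i.e. n > 1.725.
The smallest integer satisfying this is n = 2.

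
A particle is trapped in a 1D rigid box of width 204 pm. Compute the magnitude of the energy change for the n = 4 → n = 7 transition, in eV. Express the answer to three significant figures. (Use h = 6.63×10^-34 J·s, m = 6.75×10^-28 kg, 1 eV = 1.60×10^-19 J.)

E_1 = h²/(8mL²) = 1.956×10^-21 J.
|ΔE| = |4² − 7²|·E_1 = 33·1.956×10^-21 J = 6.455×10^-20 J = 0.403 eV.

|ΔE| = 0.403 eV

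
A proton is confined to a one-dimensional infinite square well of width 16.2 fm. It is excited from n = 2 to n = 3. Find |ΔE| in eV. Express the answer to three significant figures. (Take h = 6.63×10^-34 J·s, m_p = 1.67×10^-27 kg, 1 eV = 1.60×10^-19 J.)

|ΔE| = 3.92×10^6 eV

E_1 = h²/(8m_pL²) = 1.254×10^-13 J.
|ΔE| = |2² − 3²|·E_1 = 5·1.254×10^-13 J = 6.270×10^-13 J = 3.92×10^6 eV.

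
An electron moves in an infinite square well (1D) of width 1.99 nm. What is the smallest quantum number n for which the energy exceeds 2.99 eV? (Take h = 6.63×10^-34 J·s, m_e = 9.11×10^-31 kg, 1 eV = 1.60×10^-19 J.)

n = 6

E_1 = h²/(8m_eL²) = 1.523×10^-20 J = 0.09519 eV.
Need n² > 2.99/0.09519 = 31.41, i.e. n > 5.604.
The smallest integer satisfying this is n = 6.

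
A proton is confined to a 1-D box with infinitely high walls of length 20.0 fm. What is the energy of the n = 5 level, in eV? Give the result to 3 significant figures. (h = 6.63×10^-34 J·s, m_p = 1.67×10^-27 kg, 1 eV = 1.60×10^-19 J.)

E_5 = 1.29×10^7 eV

For an infinite well E_n = n²h²/(8m_pL²), so E_1 = h²/(8m_pL²) = (6.63×10^-34)²/(8·1.67×10^-27·(2.00×10^-14 m)²) = 8.225×10^-14 J.
Then E_5 = 5²·E_1 = 25·8.225×10^-14 J = 2.056×10^-12 J.
Converting, E_5 = 2.056×10^-12 J / (1.60×10^-19 J/eV) = 1.29×10^7 eV.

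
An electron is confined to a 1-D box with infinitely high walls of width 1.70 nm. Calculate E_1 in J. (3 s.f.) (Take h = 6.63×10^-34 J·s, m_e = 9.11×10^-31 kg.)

For an infinite well E_n = n²h²/(8m_eL²), so E_1 = h²/(8m_eL²) = (6.63×10^-34)²/(8·9.11×10^-31·(1.70×10^-9 m)²) = 2.087×10^-20 J.

E_1 = 2.09×10^-20 J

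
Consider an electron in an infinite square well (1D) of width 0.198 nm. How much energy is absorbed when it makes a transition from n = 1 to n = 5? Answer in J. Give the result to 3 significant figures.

E_1 = h²/(8m_eL²) = 1.537×10^-18 J.
|ΔE| = |1² − 5²|·E_1 = 24·1.537×10^-18 J = 3.69×10^-17 J.

|ΔE| = 3.69×10^-17 J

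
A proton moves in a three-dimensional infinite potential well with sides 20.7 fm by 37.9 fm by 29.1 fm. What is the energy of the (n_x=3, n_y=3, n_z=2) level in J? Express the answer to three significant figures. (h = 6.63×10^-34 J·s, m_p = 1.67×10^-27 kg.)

E = 1.05×10^-12 J

For a 3D rectangular well E = (h²/8m_p)·Σ n_i²/L_i² = (6.63×10^-34)²/(8·1.67×10^-27) · [3²/(20.7 fm)² + 3²/(37.9 fm)² + 2²/(29.1 fm)²].
Evaluating gives E = 1.05×10^-12 J.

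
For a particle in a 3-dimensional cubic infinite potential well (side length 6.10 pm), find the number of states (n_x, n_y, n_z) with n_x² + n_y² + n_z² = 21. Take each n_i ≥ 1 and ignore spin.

The level has n_x² + n_y² + n_z² = 21. The ordered positive-integer solutions are (1, 2, 4), (1, 4, 2), (2, 1, 4), (2, 4, 1), (4, 1, 2), (4, 2, 1).
That gives 6 states.

degeneracy = 6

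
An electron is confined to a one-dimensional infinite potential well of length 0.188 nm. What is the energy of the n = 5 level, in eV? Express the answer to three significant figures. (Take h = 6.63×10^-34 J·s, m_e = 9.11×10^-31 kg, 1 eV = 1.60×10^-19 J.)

E_5 = 267 eV

For an infinite well E_n = n²h²/(8m_eL²), so E_1 = h²/(8m_eL²) = (6.63×10^-34)²/(8·9.11×10^-31·(1.88×10^-10 m)²) = 1.706×10^-18 J.
Then E_5 = 5²·E_1 = 25·1.706×10^-18 J = 4.265×10^-17 J.
Converting, E_5 = 4.265×10^-17 J / (1.60×10^-19 J/eV) = 267 eV.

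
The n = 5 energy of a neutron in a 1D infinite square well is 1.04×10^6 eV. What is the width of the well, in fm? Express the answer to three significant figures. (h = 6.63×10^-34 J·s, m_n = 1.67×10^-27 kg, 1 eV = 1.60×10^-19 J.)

L = 70.3 fm

From E_n = n²h²/(8m_nL²), L = n·h/√(8m_nE_n).
E_5 = 1.04×10^6 eV = 1.664×10^-13 J, so L = 5·6.63×10^-34/√(8·1.67×10^-27·1.664×10^-13) = 7.03×10^-14 m = 70.3 fm.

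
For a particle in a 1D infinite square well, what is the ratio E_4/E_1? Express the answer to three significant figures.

E_n ∝ n², so E_4/E_1 = 4²/1² = 16/1 = 16.0.

16.0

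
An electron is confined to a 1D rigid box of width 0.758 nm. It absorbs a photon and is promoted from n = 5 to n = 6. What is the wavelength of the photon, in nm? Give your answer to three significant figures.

λ = 172 nm

E_1 = h²/(8m_eL²) = 1.049×10^-19 J, so ΔE = (6² − 5²)E_1 = 1.154×10^-18 J.
λ = hc/ΔE = (6.626×10^-34·2.998×10^8)/1.154×10^-18 = 1.72×10^-7 m = 172 nm.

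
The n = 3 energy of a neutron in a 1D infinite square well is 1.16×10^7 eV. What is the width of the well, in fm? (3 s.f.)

From E_n = n²h²/(8m_nL²), L = n·h/√(8m_nE_n).
E_3 = 1.16×10^7 eV = 1.858×10^-12 J, so L = 3·6.626×10^-34/√(8·1.675×10^-27·1.858×10^-12) = 1.26×10^-14 m = 12.6 fm.

L = 12.6 fm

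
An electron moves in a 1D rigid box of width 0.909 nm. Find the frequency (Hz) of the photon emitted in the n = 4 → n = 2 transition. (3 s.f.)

f = 1.32×10^15 Hz

E_1 = h²/(8m_eL²) = 7.291×10^-20 J and ΔE = (4² − 2²)E_1 = 8.749×10^-19 J.
f = ΔE/h = 8.749×10^-19/6.626×10^-34 = 1.32×10^15 Hz.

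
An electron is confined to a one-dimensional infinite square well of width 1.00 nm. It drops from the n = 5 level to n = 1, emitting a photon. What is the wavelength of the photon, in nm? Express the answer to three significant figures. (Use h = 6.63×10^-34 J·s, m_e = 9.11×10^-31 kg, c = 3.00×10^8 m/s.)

λ = 137 nm

E_1 = h²/(8m_eL²) = 6.031×10^-20 J, so ΔE = (5² − 1²)E_1 = 1.447×10^-18 J.
λ = hc/ΔE = (6.63×10^-34·3.00×10^8)/1.447×10^-18 = 1.37×10^-7 m = 137 nm.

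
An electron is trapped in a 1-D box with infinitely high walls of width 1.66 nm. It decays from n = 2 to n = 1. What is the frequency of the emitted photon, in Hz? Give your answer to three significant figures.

f = 9.90×10^13 Hz

E_1 = h²/(8m_eL²) = 2.186×10^-20 J and ΔE = (2² − 1²)E_1 = 6.558×10^-20 J.
f = ΔE/h = 6.558×10^-20/6.626×10^-34 = 9.90×10^13 Hz.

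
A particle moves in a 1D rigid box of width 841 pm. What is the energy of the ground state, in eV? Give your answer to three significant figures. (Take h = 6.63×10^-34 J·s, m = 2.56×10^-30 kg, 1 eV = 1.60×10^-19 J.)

E_1 = 0.190 eV

For an infinite well E_n = n²h²/(8mL²), so E_1 = h²/(8mL²) = (6.63×10^-34)²/(8·2.56×10^-30·(8.41×10^-10 m)²) = 3.035×10^-20 J.
Converting, E_1 = 3.035×10^-20 J / (1.60×10^-19 J/eV) = 0.190 eV.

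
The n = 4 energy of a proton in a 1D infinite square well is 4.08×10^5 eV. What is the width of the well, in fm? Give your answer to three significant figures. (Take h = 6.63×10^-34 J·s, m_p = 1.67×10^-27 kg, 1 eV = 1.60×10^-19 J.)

L = 89.8 fm

From E_n = n²h²/(8m_pL²), L = n·h/√(8m_pE_n).
E_4 = 4.08×10^5 eV = 6.528×10^-14 J, so L = 4·6.63×10^-34/√(8·1.67×10^-27·6.528×10^-14) = 8.98×10^-14 m = 89.8 fm.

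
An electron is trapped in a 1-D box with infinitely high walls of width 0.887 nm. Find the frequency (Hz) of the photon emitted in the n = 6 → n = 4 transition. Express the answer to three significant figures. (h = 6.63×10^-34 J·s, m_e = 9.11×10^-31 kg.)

f = 2.31×10^15 Hz

E_1 = h²/(8m_eL²) = 7.666×10^-20 J and ΔE = (6² − 4²)E_1 = 1.533×10^-18 J.
f = ΔE/h = 1.533×10^-18/6.63×10^-34 = 2.31×10^15 Hz.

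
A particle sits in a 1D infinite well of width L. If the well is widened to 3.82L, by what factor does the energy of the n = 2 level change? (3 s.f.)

E_n ∝ 1/L², so the energy scales by 1/3.82² = 0.0685.

0.0685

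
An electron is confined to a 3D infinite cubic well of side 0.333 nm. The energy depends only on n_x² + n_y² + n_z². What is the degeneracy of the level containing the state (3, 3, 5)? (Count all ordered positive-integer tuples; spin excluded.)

degeneracy = 3

The level has n_x² + n_y² + n_z² = 43. The ordered positive-integer solutions are (3, 3, 5), (3, 5, 3), (5, 3, 3).
That gives 3 states.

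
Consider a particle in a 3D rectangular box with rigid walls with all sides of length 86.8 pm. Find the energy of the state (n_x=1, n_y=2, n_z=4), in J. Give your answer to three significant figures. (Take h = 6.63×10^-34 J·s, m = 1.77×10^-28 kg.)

For a 3D rectangular well E = (h²/8m)·Σ n_i²/L_i² = (6.63×10^-34)²/(8·1.77×10^-28) · [1²/(86.8 pm)² + 2²/(86.8 pm)² + 4²/(86.8 pm)²].
Evaluating gives E = 8.65×10^-19 J.

E = 8.65×10^-19 J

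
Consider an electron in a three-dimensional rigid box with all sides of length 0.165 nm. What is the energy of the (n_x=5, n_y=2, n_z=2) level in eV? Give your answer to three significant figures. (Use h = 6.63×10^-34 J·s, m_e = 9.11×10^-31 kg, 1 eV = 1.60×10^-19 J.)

E = 457 eV

For a 3D rectangular well E = (h²/8m_e)·Σ n_i²/L_i² = (6.63×10^-34)²/(8·9.11×10^-31) · [5²/(0.165 nm)² + 2²/(0.165 nm)² + 2²/(0.165 nm)²].
Evaluating gives E = 7.311×10^-17 J = 457 eV.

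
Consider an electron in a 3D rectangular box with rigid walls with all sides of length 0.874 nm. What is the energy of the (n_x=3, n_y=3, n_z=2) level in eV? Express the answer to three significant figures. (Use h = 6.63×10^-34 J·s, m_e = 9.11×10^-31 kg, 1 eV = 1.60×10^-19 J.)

E = 10.9 eV

For a 3D rectangular well E = (h²/8m_e)·Σ n_i²/L_i² = (6.63×10^-34)²/(8·9.11×10^-31) · [3²/(0.874 nm)² + 3²/(0.874 nm)² + 2²/(0.874 nm)²].
Evaluating gives E = 1.737×10^-18 J = 10.9 eV.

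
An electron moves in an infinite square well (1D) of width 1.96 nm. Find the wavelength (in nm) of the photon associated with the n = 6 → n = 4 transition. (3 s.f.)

E_1 = h²/(8m_eL²) = 1.568×10^-20 J, so ΔE = (6² − 4²)E_1 = 3.136×10^-19 J.
λ = hc/ΔE = (6.626×10^-34·2.998×10^8)/3.136×10^-19 = 6.33×10^-7 m = 633 nm.

λ = 633 nm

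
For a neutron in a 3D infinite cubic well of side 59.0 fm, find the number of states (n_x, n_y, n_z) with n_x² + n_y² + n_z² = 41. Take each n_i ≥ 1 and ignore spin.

degeneracy = 9

The level has n_x² + n_y² + n_z² = 41. The ordered positive-integer solutions are (1, 2, 6), (1, 6, 2), (2, 1, 6), (2, 6, 1), (3, 4, 4), (4, 3, 4), (4, 4, 3), (6, 1, 2), (6, 2, 1).
That gives 9 states.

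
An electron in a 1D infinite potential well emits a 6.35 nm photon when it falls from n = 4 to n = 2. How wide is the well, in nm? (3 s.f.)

The photon carries ΔE = hc/λ = 6.626×10^-34·2.998×10^8/6.35×10^-9 m = 3.128×10^-17 J.
Since ΔE = (4² − 2²)E_1, E_1 = 2.607×10^-18 J, and L = h/√(8m_eE_1) = 1.52×10^-10 m = 0.152 nm.

L = 0.152 nm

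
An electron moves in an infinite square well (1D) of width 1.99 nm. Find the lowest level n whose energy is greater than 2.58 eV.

E_1 = h²/(8m_eL²) = 1.521×10^-20 J = 0.09494 eV.
Need n² > 2.58/0.09494 = 27.18, i.e. n > 5.213.
The smallest integer satisfying this is n = 6.

n = 6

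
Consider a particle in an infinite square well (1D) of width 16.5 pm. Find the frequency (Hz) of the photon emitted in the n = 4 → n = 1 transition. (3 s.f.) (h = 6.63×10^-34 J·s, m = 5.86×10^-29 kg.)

E_1 = h²/(8mL²) = 3.444×10^-18 J and ΔE = (4² − 1²)E_1 = 5.166×10^-17 J.
f = ΔE/h = 5.166×10^-17/6.63×10^-34 = 7.79×10^16 Hz.

f = 7.79×10^16 Hz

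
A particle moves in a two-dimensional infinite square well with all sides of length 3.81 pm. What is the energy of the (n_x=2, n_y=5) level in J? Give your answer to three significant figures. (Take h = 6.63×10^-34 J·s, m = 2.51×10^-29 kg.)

E = 4.37×10^-15 J

For a 2D rectangular well E = (h²/8m)·Σ n_i²/L_i² = (6.63×10^-34)²/(8·2.51×10^-29) · [2²/(3.81 pm)² + 5²/(3.81 pm)²].
Evaluating gives E = 4.37×10^-15 J.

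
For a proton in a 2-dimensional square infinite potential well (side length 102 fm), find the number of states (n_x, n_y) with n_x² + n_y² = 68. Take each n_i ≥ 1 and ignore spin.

The level has n_x² + n_y² = 68. The ordered positive-integer solutions are (2, 8), (8, 2).
That gives 2 states.

degeneracy = 2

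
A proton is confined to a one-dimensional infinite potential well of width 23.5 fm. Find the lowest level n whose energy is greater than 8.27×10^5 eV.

n = 2

E_1 = h²/(8m_pL²) = 5.940×10^-14 J = 3.708×10^5 eV.
Need n² > 8.27×10^5/3.708×10^5 = 2.230, i.e. n > 1.493.
The smallest integer satisfying this is n = 2.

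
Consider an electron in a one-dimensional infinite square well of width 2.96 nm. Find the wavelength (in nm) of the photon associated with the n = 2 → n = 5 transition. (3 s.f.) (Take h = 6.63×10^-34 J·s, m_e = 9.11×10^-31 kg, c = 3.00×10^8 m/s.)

E_1 = h²/(8m_eL²) = 6.884×10^-21 J, so ΔE = (5² − 2²)E_1 = 1.446×10^-19 J.
λ = hc/ΔE = (6.63×10^-34·3.00×10^8)/1.446×10^-19 = 1.38×10^-6 m = 1.38×10^3 nm.

λ = 1.38×10^3 nm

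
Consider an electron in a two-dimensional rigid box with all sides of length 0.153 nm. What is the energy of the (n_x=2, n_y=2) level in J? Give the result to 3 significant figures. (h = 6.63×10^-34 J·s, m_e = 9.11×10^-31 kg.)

For a 2D rectangular well E = (h²/8m_e)·Σ n_i²/L_i² = (6.63×10^-34)²/(8·9.11×10^-31) · [2²/(0.153 nm)² + 2²/(0.153 nm)²].
Evaluating gives E = 2.06×10^-17 J.

E = 2.06×10^-17 J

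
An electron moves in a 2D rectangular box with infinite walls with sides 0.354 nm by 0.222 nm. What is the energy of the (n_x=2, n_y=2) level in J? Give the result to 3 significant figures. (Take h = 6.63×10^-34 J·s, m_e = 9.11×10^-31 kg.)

For a 2D rectangular well E = (h²/8m_e)·Σ n_i²/L_i² = (6.63×10^-34)²/(8·9.11×10^-31) · [2²/(0.354 nm)² + 2²/(0.222 nm)²].
Evaluating gives E = 6.82×10^-18 J.

E = 6.82×10^-18 J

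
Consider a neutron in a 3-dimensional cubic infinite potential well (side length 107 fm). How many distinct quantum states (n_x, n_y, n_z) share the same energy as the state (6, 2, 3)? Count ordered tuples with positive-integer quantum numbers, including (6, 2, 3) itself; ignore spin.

The level has n_x² + n_y² + n_z² = 49. The ordered positive-integer solutions are (2, 3, 6), (2, 6, 3), (3, 2, 6), (3, 6, 2), (6, 2, 3), (6, 3, 2).
That gives 6 states.

degeneracy = 6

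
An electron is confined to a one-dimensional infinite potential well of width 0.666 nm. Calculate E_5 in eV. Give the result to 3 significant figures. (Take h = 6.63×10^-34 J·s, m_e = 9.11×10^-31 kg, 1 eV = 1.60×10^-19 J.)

E_5 = 21.2 eV

For an infinite well E_n = n²h²/(8m_eL²), so E_1 = h²/(8m_eL²) = (6.63×10^-34)²/(8·9.11×10^-31·(6.66×10^-10 m)²) = 1.360×10^-19 J.
Then E_5 = 5²·E_1 = 25·1.360×10^-19 J = 3.400×10^-18 J.
Converting, E_5 = 3.400×10^-18 J / (1.60×10^-19 J/eV) = 21.2 eV.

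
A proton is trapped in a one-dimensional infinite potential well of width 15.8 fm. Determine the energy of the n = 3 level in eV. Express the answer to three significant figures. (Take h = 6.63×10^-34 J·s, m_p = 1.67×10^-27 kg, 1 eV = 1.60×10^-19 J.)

For an infinite well E_n = n²h²/(8m_pL²), so E_1 = h²/(8m_pL²) = (6.63×10^-34)²/(8·1.67×10^-27·(1.58×10^-14 m)²) = 1.318×10^-13 J.
Then E_3 = 3²·E_1 = 9·1.318×10^-13 J = 1.186×10^-12 J.
Converting, E_3 = 1.186×10^-12 J / (1.60×10^-19 J/eV) = 7.41×10^6 eV.

E_3 = 7.41×10^6 eV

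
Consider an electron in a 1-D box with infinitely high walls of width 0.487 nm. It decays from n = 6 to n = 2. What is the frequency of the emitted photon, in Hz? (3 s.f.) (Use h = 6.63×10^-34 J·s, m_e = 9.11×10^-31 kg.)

E_1 = h²/(8m_eL²) = 2.543×10^-19 J and ΔE = (6² − 2²)E_1 = 8.138×10^-18 J.
f = ΔE/h = 8.138×10^-18/6.63×10^-34 = 1.23×10^16 Hz.

f = 1.23×10^16 Hz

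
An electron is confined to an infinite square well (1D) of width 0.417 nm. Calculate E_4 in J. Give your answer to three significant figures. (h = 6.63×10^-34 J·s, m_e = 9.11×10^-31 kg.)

For an infinite well E_n = n²h²/(8m_eL²), so E_1 = h²/(8m_eL²) = (6.63×10^-34)²/(8·9.11×10^-31·(4.17×10^-10 m)²) = 3.469×10^-19 J.
Then E_4 = 4²·E_1 = 16·3.469×10^-19 J = 5.55×10^-18 J.

E_4 = 5.55×10^-18 J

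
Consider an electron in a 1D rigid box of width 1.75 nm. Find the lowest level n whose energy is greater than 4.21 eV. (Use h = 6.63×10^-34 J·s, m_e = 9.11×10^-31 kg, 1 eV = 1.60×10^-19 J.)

E_1 = h²/(8m_eL²) = 1.969×10^-20 J = 0.1231 eV.
Need n² > 4.21/0.1231 = 34.20, i.e. n > 5.848.
The smallest integer satisfying this is n = 6.

n = 6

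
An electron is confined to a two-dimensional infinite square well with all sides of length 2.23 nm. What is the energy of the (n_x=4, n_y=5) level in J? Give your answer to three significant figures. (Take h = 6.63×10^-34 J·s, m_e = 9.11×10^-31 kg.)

E = 4.97×10^-19 J

For a 2D rectangular well E = (h²/8m_e)·Σ n_i²/L_i² = (6.63×10^-34)²/(8·9.11×10^-31) · [4²/(2.23 nm)² + 5²/(2.23 nm)²].
Evaluating gives E = 4.97×10^-19 J.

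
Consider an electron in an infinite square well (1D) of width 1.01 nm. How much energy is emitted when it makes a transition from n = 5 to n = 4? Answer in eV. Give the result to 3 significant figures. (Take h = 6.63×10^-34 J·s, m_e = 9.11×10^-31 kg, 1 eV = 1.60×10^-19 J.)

|ΔE| = 3.33 eV

E_1 = h²/(8m_eL²) = 5.913×10^-20 J.
|ΔE| = |5² − 4²|·E_1 = 9·5.913×10^-20 J = 5.322×10^-19 J = 3.33 eV.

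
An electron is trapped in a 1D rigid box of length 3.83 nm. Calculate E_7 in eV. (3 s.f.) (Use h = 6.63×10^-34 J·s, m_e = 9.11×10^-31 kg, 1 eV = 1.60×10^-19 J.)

For an infinite well E_n = n²h²/(8m_eL²), so E_1 = h²/(8m_eL²) = (6.63×10^-34)²/(8·9.11×10^-31·(3.83×10^-9 m)²) = 4.112×10^-21 J.
Then E_7 = 7²·E_1 = 49·4.112×10^-21 J = 2.015×10^-19 J.
Converting, E_7 = 2.015×10^-19 J / (1.60×10^-19 J/eV) = 1.26 eV.

E_7 = 1.26 eV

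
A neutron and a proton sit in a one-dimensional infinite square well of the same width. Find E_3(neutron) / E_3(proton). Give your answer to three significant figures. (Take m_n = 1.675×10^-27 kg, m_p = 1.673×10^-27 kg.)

0.999

E_n ∝ 1/m at fixed n and L, so the ratio is m_p/m_n = 1.673×10^-27/1.675×10^-27 = 0.999.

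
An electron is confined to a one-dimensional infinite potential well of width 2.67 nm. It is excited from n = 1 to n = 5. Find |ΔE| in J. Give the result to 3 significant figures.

|ΔE| = 2.03×10^-19 J

E_1 = h²/(8m_eL²) = 8.451×10^-21 J.
|ΔE| = |1² − 5²|·E_1 = 24·8.451×10^-21 J = 2.03×10^-19 J.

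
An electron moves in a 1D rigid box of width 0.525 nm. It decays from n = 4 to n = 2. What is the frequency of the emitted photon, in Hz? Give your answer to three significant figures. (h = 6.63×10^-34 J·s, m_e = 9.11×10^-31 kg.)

E_1 = h²/(8m_eL²) = 2.188×10^-19 J and ΔE = (4² − 2²)E_1 = 2.626×10^-18 J.
f = ΔE/h = 2.626×10^-18/6.63×10^-34 = 3.96×10^15 Hz.

f = 3.96×10^15 Hz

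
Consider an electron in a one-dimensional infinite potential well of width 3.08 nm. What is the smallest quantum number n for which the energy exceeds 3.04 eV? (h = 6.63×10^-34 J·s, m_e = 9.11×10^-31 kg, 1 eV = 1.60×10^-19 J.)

E_1 = h²/(8m_eL²) = 6.358×10^-21 J = 0.03974 eV.
Need n² > 3.04/0.03974 = 76.50, i.e. n > 8.746.
The smallest integer satisfying this is n = 9.

n = 9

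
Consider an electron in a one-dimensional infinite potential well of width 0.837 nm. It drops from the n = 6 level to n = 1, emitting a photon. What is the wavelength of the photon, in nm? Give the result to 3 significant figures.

E_1 = h²/(8m_eL²) = 8.600×10^-20 J, so ΔE = (6² − 1²)E_1 = 3.010×10^-18 J.
λ = hc/ΔE = (6.626×10^-34·2.998×10^8)/3.010×10^-18 = 6.60×10^-8 m = 66.0 nm.

λ = 66.0 nm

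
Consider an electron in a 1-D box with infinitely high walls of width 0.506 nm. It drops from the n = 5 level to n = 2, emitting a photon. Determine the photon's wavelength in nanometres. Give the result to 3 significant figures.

E_1 = h²/(8m_eL²) = 2.353×10^-19 J, so ΔE = (5² − 2²)E_1 = 4.941×10^-18 J.
λ = hc/ΔE = (6.626×10^-34·2.998×10^8)/4.941×10^-18 = 4.02×10^-8 m = 40.2 nm.

λ = 40.2 nm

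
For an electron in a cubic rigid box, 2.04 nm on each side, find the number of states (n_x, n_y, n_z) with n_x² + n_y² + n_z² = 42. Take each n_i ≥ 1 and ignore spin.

The level has n_x² + n_y² + n_z² = 42. The ordered positive-integer solutions are (1, 4, 5), (1, 5, 4), (4, 1, 5), (4, 5, 1), (5, 1, 4), (5, 4, 1).
That gives 6 states.

degeneracy = 6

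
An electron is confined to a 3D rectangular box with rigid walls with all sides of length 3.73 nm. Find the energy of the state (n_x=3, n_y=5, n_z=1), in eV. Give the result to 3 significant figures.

E = 0.946 eV

For a 3D rectangular well E = (h²/8m_e)·Σ n_i²/L_i² = (6.626×10^-34)²/(8·9.109×10^-31) · [3²/(3.73 nm)² + 5²/(3.73 nm)² + 1²/(3.73 nm)²].
Evaluating gives E = 1.516×10^-19 J = 0.946 eV.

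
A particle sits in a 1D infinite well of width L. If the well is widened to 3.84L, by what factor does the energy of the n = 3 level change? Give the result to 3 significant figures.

E_n ∝ 1/L², so the energy scales by 1/3.84² = 0.0678.

0.0678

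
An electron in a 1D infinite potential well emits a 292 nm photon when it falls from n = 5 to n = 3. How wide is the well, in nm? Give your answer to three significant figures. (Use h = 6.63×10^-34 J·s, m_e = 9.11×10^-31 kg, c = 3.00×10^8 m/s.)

L = 1.19 nm

The photon carries ΔE = hc/λ = 6.63×10^-34·3.00×10^8/2.92×10^-7 m = 6.812×10^-19 J.
Since ΔE = (5² − 3²)E_1, E_1 = 4.257×10^-20 J, and L = h/√(8m_eE_1) = 1.19×10^-9 m = 1.19 nm.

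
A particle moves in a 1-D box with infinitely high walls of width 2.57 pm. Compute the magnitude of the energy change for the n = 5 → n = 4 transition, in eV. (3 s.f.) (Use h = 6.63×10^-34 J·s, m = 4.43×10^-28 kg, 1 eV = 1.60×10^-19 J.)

E_1 = h²/(8mL²) = 1.878×10^-17 J.
|ΔE| = |5² − 4²|·E_1 = 9·1.878×10^-17 J = 1.690×10^-16 J = 1.06×10^3 eV.

|ΔE| = 1.06×10^3 eV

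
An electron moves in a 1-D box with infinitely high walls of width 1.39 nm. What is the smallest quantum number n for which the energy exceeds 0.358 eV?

E_1 = h²/(8m_eL²) = 3.118×10^-20 J = 0.1946 eV.
Need n² > 0.358/0.1946 = 1.840, i.e. n > 1.356.
The smallest integer satisfying this is n = 2.

n = 2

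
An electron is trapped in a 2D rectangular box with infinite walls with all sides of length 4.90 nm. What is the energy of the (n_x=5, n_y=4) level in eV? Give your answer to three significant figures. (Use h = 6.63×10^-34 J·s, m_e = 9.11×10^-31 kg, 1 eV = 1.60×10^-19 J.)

E = 0.644 eV

For a 2D rectangular well E = (h²/8m_e)·Σ n_i²/L_i² = (6.63×10^-34)²/(8·9.11×10^-31) · [5²/(4.90 nm)² + 4²/(4.90 nm)²].
Evaluating gives E = 1.030×10^-19 J = 0.644 eV.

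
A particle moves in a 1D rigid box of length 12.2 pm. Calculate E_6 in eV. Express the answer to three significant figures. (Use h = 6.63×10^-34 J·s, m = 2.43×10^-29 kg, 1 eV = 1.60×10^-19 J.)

E_6 = 3.42×10^3 eV

For an infinite well E_n = n²h²/(8mL²), so E_1 = h²/(8mL²) = (6.63×10^-34)²/(8·2.43×10^-29·(1.22×10^-11 m)²) = 1.519×10^-17 J.
Then E_6 = 6²·E_1 = 36·1.519×10^-17 J = 5.468×10^-16 J.
Converting, E_6 = 5.468×10^-16 J / (1.60×10^-19 J/eV) = 3.42×10^3 eV.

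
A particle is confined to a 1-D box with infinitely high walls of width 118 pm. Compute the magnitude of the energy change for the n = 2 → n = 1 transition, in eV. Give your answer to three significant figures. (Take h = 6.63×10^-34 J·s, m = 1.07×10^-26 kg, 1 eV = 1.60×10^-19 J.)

|ΔE| = 0.00691 eV

E_1 = h²/(8mL²) = 3.688×10^-22 J.
|ΔE| = |2² − 1²|·E_1 = 3·3.688×10^-22 J = 1.106×10^-21 J = 0.00691 eV.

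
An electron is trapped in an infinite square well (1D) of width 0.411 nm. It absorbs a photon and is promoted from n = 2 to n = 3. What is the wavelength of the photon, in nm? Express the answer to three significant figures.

E_1 = h²/(8m_eL²) = 3.567×10^-19 J, so ΔE = (3² − 2²)E_1 = 1.783×10^-18 J.
λ = hc/ΔE = (6.626×10^-34·2.998×10^8)/1.783×10^-18 = 1.11×10^-7 m = 111 nm.

λ = 111 nm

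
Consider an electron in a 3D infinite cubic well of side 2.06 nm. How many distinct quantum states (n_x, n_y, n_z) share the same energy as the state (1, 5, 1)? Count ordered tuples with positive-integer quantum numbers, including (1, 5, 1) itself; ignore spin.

degeneracy = 4

The level has n_x² + n_y² + n_z² = 27. The ordered positive-integer solutions are (1, 1, 5), (1, 5, 1), (3, 3, 3), (5, 1, 1).
That gives 4 states.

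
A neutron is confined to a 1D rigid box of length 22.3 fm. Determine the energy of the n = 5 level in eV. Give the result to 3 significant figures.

For an infinite well E_n = n²h²/(8m_nL²), so E_1 = h²/(8m_nL²) = (6.626×10^-34)²/(8·1.675×10^-27·(2.23×10^-14 m)²) = 6.589×10^-14 J.
Then E_5 = 5²·E_1 = 25·6.589×10^-14 J = 1.647×10^-12 J.
Converting, E_5 = 1.647×10^-12 J / (1.602×10^-19 J/eV) = 1.03×10^7 eV.

E_5 = 1.03×10^7 eV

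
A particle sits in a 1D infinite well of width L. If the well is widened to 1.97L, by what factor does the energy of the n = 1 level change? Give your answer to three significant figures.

0.258

E_n ∝ 1/L², so the energy scales by 1/1.97² = 0.258.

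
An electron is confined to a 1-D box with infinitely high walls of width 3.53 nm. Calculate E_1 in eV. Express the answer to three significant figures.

For an infinite well E_n = n²h²/(8m_eL²), so E_1 = h²/(8m_eL²) = (6.626×10^-34)²/(8·9.109×10^-31·(3.53×10^-9 m)²) = 4.835×10^-21 J.
Converting, E_1 = 4.835×10^-21 J / (1.602×10^-19 J/eV) = 0.0302 eV.

E_1 = 0.0302 eV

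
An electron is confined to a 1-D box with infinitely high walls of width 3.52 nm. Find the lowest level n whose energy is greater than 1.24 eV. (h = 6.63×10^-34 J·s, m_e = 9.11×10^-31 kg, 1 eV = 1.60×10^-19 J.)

n = 7

E_1 = h²/(8m_eL²) = 4.868×10^-21 J = 0.03043 eV.
Need n² > 1.24/0.03043 = 40.75, i.e. n > 6.384.
The smallest integer satisfying this is n = 7.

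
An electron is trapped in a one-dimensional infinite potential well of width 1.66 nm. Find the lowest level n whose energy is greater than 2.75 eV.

n = 5

E_1 = h²/(8m_eL²) = 2.186×10^-20 J = 0.1365 eV.
Need n² > 2.75/0.1365 = 20.15, i.e. n > 4.489.
The smallest integer satisfying this is n = 5.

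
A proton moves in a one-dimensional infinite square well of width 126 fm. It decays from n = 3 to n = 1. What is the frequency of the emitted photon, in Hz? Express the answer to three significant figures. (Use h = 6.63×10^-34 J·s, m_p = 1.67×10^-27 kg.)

E_1 = h²/(8m_pL²) = 2.072×10^-15 J and ΔE = (3² − 1²)E_1 = 1.658×10^-14 J.
f = ΔE/h = 1.658×10^-14/6.63×10^-34 = 2.50×10^19 Hz.

f = 2.50×10^19 Hz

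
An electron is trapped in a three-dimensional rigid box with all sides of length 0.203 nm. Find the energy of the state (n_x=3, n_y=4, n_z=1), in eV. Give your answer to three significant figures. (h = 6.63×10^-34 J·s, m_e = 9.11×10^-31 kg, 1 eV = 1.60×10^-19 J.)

For a 3D rectangular well E = (h²/8m_e)·Σ n_i²/L_i² = (6.63×10^-34)²/(8·9.11×10^-31) · [3²/(0.203 nm)² + 4²/(0.203 nm)² + 1²/(0.203 nm)²].
Evaluating gives E = 3.805×10^-17 J = 238 eV.

E = 238 eV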